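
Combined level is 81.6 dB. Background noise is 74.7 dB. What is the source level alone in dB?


Given values:
  L_total = 81.6 dB, L_bg = 74.7 dB
Formula: L_source = 10 * log10(10^(L_total/10) - 10^(L_bg/10))
Convert to linear:
  10^(81.6/10) = 144543977.0746
  10^(74.7/10) = 29512092.2667
Difference: 144543977.0746 - 29512092.2667 = 115031884.8079
L_source = 10 * log10(115031884.8079) = 80.61

80.61 dB


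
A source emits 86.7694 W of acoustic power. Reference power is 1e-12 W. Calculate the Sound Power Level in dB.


Given values:
  W = 86.7694 W
  W_ref = 1e-12 W
Formula: SWL = 10 * log10(W / W_ref)
Compute ratio: W / W_ref = 86769400000000
Compute log10: log10(86769400000000) = 13.938367
Multiply: SWL = 10 * 13.938367 = 139.38

139.38 dB


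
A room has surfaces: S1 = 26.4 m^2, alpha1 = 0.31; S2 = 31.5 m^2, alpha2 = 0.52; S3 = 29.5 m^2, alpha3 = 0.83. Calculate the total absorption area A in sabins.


Given surfaces:
  Surface 1: 26.4 * 0.31 = 8.184
  Surface 2: 31.5 * 0.52 = 16.38
  Surface 3: 29.5 * 0.83 = 24.485
Formula: A = sum(Si * alpha_i)
A = 8.184 + 16.38 + 24.485
A = 49.05

49.05 sabins


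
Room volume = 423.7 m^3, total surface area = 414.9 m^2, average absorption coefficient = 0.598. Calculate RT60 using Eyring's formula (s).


Given values:
  V = 423.7 m^3, S = 414.9 m^2, alpha = 0.598
Formula: RT60 = 0.161 * V / (-S * ln(1 - alpha))
Compute ln(1 - 0.598) = ln(0.402) = -0.911303
Denominator: -414.9 * -0.911303 = 378.0996
Numerator: 0.161 * 423.7 = 68.2157
RT60 = 68.2157 / 378.0996 = 0.18

0.18 s


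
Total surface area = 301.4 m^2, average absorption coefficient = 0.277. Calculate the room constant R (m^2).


Given values:
  S = 301.4 m^2, alpha = 0.277
Formula: R = S * alpha / (1 - alpha)
Numerator: 301.4 * 0.277 = 83.4878
Denominator: 1 - 0.277 = 0.723
R = 83.4878 / 0.723 = 115.47

115.47 m^2


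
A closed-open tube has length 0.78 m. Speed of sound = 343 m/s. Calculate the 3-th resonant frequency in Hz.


Given values:
  Tube type: closed-open, L = 0.78 m, c = 343 m/s, n = 3
Formula: f_n = (2n - 1) * c / (4 * L)
Compute 2n - 1 = 2*3 - 1 = 5
Compute 4 * L = 4 * 0.78 = 3.12
f = 5 * 343 / 3.12
f = 549.68

549.68 Hz


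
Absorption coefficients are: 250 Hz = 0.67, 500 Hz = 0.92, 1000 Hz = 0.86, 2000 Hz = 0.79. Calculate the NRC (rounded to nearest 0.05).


Given values:
  a_250 = 0.67, a_500 = 0.92
  a_1000 = 0.86, a_2000 = 0.79
Formula: NRC = (a250 + a500 + a1000 + a2000) / 4
Sum = 0.67 + 0.92 + 0.86 + 0.79 = 3.24
NRC = 3.24 / 4 = 0.81
Rounded to nearest 0.05: 0.8

0.8


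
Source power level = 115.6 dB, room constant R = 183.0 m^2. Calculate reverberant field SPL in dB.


Given values:
  Lw = 115.6 dB, R = 183.0 m^2
Formula: SPL = Lw + 10 * log10(4 / R)
Compute 4 / R = 4 / 183.0 = 0.021858
Compute 10 * log10(0.021858) = -16.6039
SPL = 115.6 + (-16.6039) = 99.0

99.0 dB


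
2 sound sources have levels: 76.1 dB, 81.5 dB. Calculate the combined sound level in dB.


Formula: L_total = 10 * log10( sum(10^(Li/10)) )
  Source 1: 10^(76.1/10) = 40738027.7804
  Source 2: 10^(81.5/10) = 141253754.4623
Sum of linear values = 181991782.2427
L_total = 10 * log10(181991782.2427) = 82.6

82.6 dB


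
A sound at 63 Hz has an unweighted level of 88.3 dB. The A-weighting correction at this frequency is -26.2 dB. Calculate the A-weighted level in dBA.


Given values:
  SPL = 88.3 dB
  A-weighting at 63 Hz = -26.2 dB
Formula: L_A = SPL + A_weight
L_A = 88.3 + (-26.2)
L_A = 62.1

62.1 dBA


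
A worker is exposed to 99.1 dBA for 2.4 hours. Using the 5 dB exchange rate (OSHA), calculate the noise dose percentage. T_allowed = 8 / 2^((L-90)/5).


Given values:
  L = 99.1 dBA, T = 2.4 hours
Formula: T_allowed = 8 / 2^((L - 90) / 5)
Compute exponent: (99.1 - 90) / 5 = 1.82
Compute 2^(1.82) = 3.530812
T_allowed = 8 / 3.530812 = 2.265768 hours
Dose = (T / T_allowed) * 100
Dose = (2.4 / 2.265768) * 100 = 105.92

105.92 %


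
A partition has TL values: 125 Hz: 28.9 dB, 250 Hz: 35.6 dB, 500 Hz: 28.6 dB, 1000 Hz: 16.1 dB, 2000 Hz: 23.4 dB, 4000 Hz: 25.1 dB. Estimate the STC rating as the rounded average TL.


Given TL values at each frequency:
  125 Hz: 28.9 dB
  250 Hz: 35.6 dB
  500 Hz: 28.6 dB
  1000 Hz: 16.1 dB
  2000 Hz: 23.4 dB
  4000 Hz: 25.1 dB
Formula: STC ~ round(average of TL values)
Sum = 28.9 + 35.6 + 28.6 + 16.1 + 23.4 + 25.1 = 157.7
Average = 157.7 / 6 = 26.28
Rounded: 26

26


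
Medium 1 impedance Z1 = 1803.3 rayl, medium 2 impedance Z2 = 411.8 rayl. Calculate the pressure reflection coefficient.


Given values:
  Z1 = 1803.3 rayl, Z2 = 411.8 rayl
Formula: R = (Z2 - Z1) / (Z2 + Z1)
Numerator: Z2 - Z1 = 411.8 - 1803.3 = -1391.5
Denominator: Z2 + Z1 = 411.8 + 1803.3 = 2215.1
R = -1391.5 / 2215.1 = -0.6282

-0.6282


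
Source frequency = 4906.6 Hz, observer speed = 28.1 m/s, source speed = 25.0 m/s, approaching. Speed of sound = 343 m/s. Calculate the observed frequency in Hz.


Given values:
  f_s = 4906.6 Hz, v_o = 28.1 m/s, v_s = 25.0 m/s
  Direction: approaching
Formula: f_o = f_s * (c + v_o) / (c - v_s)
Numerator: c + v_o = 343 + 28.1 = 371.1
Denominator: c - v_s = 343 - 25.0 = 318.0
f_o = 4906.6 * 371.1 / 318.0 = 5725.91

5725.91 Hz


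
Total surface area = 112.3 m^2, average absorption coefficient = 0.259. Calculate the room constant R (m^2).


Given values:
  S = 112.3 m^2, alpha = 0.259
Formula: R = S * alpha / (1 - alpha)
Numerator: 112.3 * 0.259 = 29.0857
Denominator: 1 - 0.259 = 0.741
R = 29.0857 / 0.741 = 39.25

39.25 m^2


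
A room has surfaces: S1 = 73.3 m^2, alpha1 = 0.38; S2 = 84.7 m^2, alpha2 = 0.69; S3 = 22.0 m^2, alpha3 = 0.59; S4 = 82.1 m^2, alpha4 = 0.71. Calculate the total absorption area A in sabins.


Given surfaces:
  Surface 1: 73.3 * 0.38 = 27.854
  Surface 2: 84.7 * 0.69 = 58.443
  Surface 3: 22.0 * 0.59 = 12.98
  Surface 4: 82.1 * 0.71 = 58.291
Formula: A = sum(Si * alpha_i)
A = 27.854 + 58.443 + 12.98 + 58.291
A = 157.57

157.57 sabins


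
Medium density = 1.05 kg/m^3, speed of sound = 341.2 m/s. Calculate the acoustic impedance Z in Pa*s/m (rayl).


Given values:
  rho = 1.05 kg/m^3
  c = 341.2 m/s
Formula: Z = rho * c
Z = 1.05 * 341.2
Z = 358.26

358.26 rayl


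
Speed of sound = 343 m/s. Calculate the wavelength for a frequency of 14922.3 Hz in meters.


Given values:
  c = 343 m/s, f = 14922.3 Hz
Formula: lambda = c / f
lambda = 343 / 14922.3
lambda = 0.023

0.023 m


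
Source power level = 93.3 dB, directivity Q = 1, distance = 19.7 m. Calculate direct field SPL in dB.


Given values:
  Lw = 93.3 dB, Q = 1, r = 19.7 m
Formula: SPL = Lw + 10 * log10(Q / (4 * pi * r^2))
Compute 4 * pi * r^2 = 4 * pi * 19.7^2 = 4876.8828
Compute Q / denom = 1 / 4876.8828 = 0.00020505
Compute 10 * log10(0.00020505) = -36.8814
SPL = 93.3 + (-36.8814) = 56.42

56.42 dB


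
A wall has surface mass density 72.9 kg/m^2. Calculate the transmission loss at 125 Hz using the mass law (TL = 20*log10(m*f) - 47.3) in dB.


Given values:
  m = 72.9 kg/m^2, f = 125 Hz
Formula: TL = 20 * log10(m * f) - 47.3
Compute m * f = 72.9 * 125 = 9112.5
Compute log10(9112.5) = 3.959638
Compute 20 * 3.959638 = 79.1928
TL = 79.1928 - 47.3 = 31.89

31.89 dB


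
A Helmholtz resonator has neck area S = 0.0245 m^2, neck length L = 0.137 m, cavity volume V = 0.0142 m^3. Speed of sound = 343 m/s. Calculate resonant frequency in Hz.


Given values:
  S = 0.0245 m^2, L = 0.137 m, V = 0.0142 m^3, c = 343 m/s
Formula: f = (c / (2*pi)) * sqrt(S / (V * L))
Compute V * L = 0.0142 * 0.137 = 0.0019454
Compute S / (V * L) = 0.0245 / 0.0019454 = 12.5938
Compute sqrt(12.5938) = 3.548774
Compute c / (2*pi) = 343 / 6.283185 = 54.590148
f = 54.590148 * 3.548774 = 193.73

193.73 Hz


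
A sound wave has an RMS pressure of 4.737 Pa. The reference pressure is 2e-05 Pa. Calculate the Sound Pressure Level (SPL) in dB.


Given values:
  p = 4.737 Pa
  p_ref = 2e-05 Pa
Formula: SPL = 20 * log10(p / p_ref)
Compute ratio: p / p_ref = 4.737 / 2e-05 = 236850
Compute log10: log10(236850) = 5.374473
Multiply: SPL = 20 * 5.374473 = 107.49

107.49 dB


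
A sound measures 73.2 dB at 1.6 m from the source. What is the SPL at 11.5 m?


Given values:
  SPL1 = 73.2 dB, r1 = 1.6 m, r2 = 11.5 m
Formula: SPL2 = SPL1 - 20 * log10(r2 / r1)
Compute ratio: r2 / r1 = 11.5 / 1.6 = 7.1875
Compute log10: log10(7.1875) = 0.856578
Compute drop: 20 * 0.856578 = 17.1316
SPL2 = 73.2 - 17.1316 = 56.07

56.07 dB


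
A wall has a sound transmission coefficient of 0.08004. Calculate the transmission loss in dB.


Given values:
  tau = 0.08004
Formula: TL = 10 * log10(1 / tau)
Compute 1 / tau = 1 / 0.08004 = 12.4938
Compute log10(12.4938) = 1.096695
TL = 10 * 1.096695 = 10.97

10.97 dB


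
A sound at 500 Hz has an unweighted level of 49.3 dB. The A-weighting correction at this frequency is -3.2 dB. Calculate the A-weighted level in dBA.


Given values:
  SPL = 49.3 dB
  A-weighting at 500 Hz = -3.2 dB
Formula: L_A = SPL + A_weight
L_A = 49.3 + (-3.2)
L_A = 46.1

46.1 dBA


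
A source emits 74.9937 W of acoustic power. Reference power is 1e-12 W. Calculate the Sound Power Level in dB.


Given values:
  W = 74.9937 W
  W_ref = 1e-12 W
Formula: SWL = 10 * log10(W / W_ref)
Compute ratio: W / W_ref = 74993700000000
Compute log10: log10(74993700000000) = 13.875025
Multiply: SWL = 10 * 13.875025 = 138.75

138.75 dB


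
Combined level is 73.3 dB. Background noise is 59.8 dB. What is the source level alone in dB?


Given values:
  L_total = 73.3 dB, L_bg = 59.8 dB
Formula: L_source = 10 * log10(10^(L_total/10) - 10^(L_bg/10))
Convert to linear:
  10^(73.3/10) = 21379620.895
  10^(59.8/10) = 954992.586
Difference: 21379620.895 - 954992.586 = 20424628.309
L_source = 10 * log10(20424628.309) = 73.1

73.1 dB


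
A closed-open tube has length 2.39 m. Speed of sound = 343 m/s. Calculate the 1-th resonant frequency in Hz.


Given values:
  Tube type: closed-open, L = 2.39 m, c = 343 m/s, n = 1
Formula: f_n = (2n - 1) * c / (4 * L)
Compute 2n - 1 = 2*1 - 1 = 1
Compute 4 * L = 4 * 2.39 = 9.56
f = 1 * 343 / 9.56
f = 35.88

35.88 Hz


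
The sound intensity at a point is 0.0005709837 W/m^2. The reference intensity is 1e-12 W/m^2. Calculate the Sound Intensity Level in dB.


Given values:
  I = 0.0005709837 W/m^2
  I_ref = 1e-12 W/m^2
Formula: SIL = 10 * log10(I / I_ref)
Compute ratio: I / I_ref = 570983700
Compute log10: log10(570983700) = 8.756624
Multiply: SIL = 10 * 8.756624 = 87.57

87.57 dB


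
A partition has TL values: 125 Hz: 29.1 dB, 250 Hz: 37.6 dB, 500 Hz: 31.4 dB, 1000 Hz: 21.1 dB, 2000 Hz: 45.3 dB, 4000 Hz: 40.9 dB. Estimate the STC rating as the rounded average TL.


Given TL values at each frequency:
  125 Hz: 29.1 dB
  250 Hz: 37.6 dB
  500 Hz: 31.4 dB
  1000 Hz: 21.1 dB
  2000 Hz: 45.3 dB
  4000 Hz: 40.9 dB
Formula: STC ~ round(average of TL values)
Sum = 29.1 + 37.6 + 31.4 + 21.1 + 45.3 + 40.9 = 205.4
Average = 205.4 / 6 = 34.23
Rounded: 34

34


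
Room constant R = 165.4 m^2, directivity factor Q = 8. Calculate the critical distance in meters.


Given values:
  R = 165.4 m^2, Q = 8
Formula: d_c = 0.141 * sqrt(Q * R)
Compute Q * R = 8 * 165.4 = 1323.2
Compute sqrt(1323.2) = 36.3758
d_c = 0.141 * 36.3758 = 5.129

5.129 m


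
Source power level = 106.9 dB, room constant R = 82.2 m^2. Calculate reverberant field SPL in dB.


Given values:
  Lw = 106.9 dB, R = 82.2 m^2
Formula: SPL = Lw + 10 * log10(4 / R)
Compute 4 / R = 4 / 82.2 = 0.048662
Compute 10 * log10(0.048662) = -13.1281
SPL = 106.9 + (-13.1281) = 93.77

93.77 dB


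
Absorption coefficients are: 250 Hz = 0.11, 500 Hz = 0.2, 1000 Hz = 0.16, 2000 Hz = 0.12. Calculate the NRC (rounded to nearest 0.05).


Given values:
  a_250 = 0.11, a_500 = 0.2
  a_1000 = 0.16, a_2000 = 0.12
Formula: NRC = (a250 + a500 + a1000 + a2000) / 4
Sum = 0.11 + 0.2 + 0.16 + 0.12 = 0.59
NRC = 0.59 / 4 = 0.1475
Rounded to nearest 0.05: 0.15

0.15


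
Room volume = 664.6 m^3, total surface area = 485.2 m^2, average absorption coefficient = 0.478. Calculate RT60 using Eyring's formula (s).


Given values:
  V = 664.6 m^3, S = 485.2 m^2, alpha = 0.478
Formula: RT60 = 0.161 * V / (-S * ln(1 - alpha))
Compute ln(1 - 0.478) = ln(0.522) = -0.650088
Denominator: -485.2 * -0.650088 = 315.4227
Numerator: 0.161 * 664.6 = 107.0006
RT60 = 107.0006 / 315.4227 = 0.339

0.339 s


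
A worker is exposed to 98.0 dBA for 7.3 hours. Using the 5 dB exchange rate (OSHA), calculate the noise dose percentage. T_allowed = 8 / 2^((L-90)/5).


Given values:
  L = 98.0 dBA, T = 7.3 hours
Formula: T_allowed = 8 / 2^((L - 90) / 5)
Compute exponent: (98.0 - 90) / 5 = 1.6
Compute 2^(1.6) = 3.031433
T_allowed = 8 / 3.031433 = 2.639016 hours
Dose = (T / T_allowed) * 100
Dose = (7.3 / 2.639016) * 100 = 276.62

276.62 %


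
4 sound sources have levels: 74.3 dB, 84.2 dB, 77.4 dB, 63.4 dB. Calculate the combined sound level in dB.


Formula: L_total = 10 * log10( sum(10^(Li/10)) )
  Source 1: 10^(74.3/10) = 26915348.0393
  Source 2: 10^(84.2/10) = 263026799.1895
  Source 3: 10^(77.4/10) = 54954087.3858
  Source 4: 10^(63.4/10) = 2187761.6239
Sum of linear values = 347083996.2385
L_total = 10 * log10(347083996.2385) = 85.4

85.4 dB


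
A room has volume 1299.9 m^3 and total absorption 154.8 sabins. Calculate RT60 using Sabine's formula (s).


Given values:
  V = 1299.9 m^3
  A = 154.8 sabins
Formula: RT60 = 0.161 * V / A
Numerator: 0.161 * 1299.9 = 209.2839
RT60 = 209.2839 / 154.8 = 1.352

1.352 s


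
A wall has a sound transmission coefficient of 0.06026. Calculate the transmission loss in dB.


Given values:
  tau = 0.06026
Formula: TL = 10 * log10(1 / tau)
Compute 1 / tau = 1 / 0.06026 = 16.5948
Compute log10(16.5948) = 1.219972
TL = 10 * 1.219972 = 12.2

12.2 dB


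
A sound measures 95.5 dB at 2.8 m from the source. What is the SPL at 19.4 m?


Given values:
  SPL1 = 95.5 dB, r1 = 2.8 m, r2 = 19.4 m
Formula: SPL2 = SPL1 - 20 * log10(r2 / r1)
Compute ratio: r2 / r1 = 19.4 / 2.8 = 6.9286
Compute log10: log10(6.9286) = 0.840645
Compute drop: 20 * 0.840645 = 16.8129
SPL2 = 95.5 - 16.8129 = 78.69

78.69 dB


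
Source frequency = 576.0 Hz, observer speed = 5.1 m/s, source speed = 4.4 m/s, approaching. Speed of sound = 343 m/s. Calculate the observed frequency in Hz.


Given values:
  f_s = 576.0 Hz, v_o = 5.1 m/s, v_s = 4.4 m/s
  Direction: approaching
Formula: f_o = f_s * (c + v_o) / (c - v_s)
Numerator: c + v_o = 343 + 5.1 = 348.1
Denominator: c - v_s = 343 - 4.4 = 338.6
f_o = 576.0 * 348.1 / 338.6 = 592.16

592.16 Hz


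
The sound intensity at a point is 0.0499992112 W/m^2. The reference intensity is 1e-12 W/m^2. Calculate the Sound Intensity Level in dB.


Given values:
  I = 0.0499992112 W/m^2
  I_ref = 1e-12 W/m^2
Formula: SIL = 10 * log10(I / I_ref)
Compute ratio: I / I_ref = 49999211200
Compute log10: log10(49999211200) = 10.698963
Multiply: SIL = 10 * 10.698963 = 106.99

106.99 dB


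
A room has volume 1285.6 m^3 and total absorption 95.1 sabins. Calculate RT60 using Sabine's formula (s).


Given values:
  V = 1285.6 m^3
  A = 95.1 sabins
Formula: RT60 = 0.161 * V / A
Numerator: 0.161 * 1285.6 = 206.9816
RT60 = 206.9816 / 95.1 = 2.176

2.176 s


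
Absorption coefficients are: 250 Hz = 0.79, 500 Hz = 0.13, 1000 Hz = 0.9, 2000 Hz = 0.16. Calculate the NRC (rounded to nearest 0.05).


Given values:
  a_250 = 0.79, a_500 = 0.13
  a_1000 = 0.9, a_2000 = 0.16
Formula: NRC = (a250 + a500 + a1000 + a2000) / 4
Sum = 0.79 + 0.13 + 0.9 + 0.16 = 1.98
NRC = 1.98 / 4 = 0.495
Rounded to nearest 0.05: 0.5

0.5


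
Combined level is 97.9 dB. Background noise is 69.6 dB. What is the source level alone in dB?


Given values:
  L_total = 97.9 dB, L_bg = 69.6 dB
Formula: L_source = 10 * log10(10^(L_total/10) - 10^(L_bg/10))
Convert to linear:
  10^(97.9/10) = 6165950018.6148
  10^(69.6/10) = 9120108.3936
Difference: 6165950018.6148 - 9120108.3936 = 6156829910.2212
L_source = 10 * log10(6156829910.2212) = 97.89

97.89 dB


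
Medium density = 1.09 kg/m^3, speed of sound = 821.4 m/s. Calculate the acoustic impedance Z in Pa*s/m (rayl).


Given values:
  rho = 1.09 kg/m^3
  c = 821.4 m/s
Formula: Z = rho * c
Z = 1.09 * 821.4
Z = 895.33

895.33 rayl


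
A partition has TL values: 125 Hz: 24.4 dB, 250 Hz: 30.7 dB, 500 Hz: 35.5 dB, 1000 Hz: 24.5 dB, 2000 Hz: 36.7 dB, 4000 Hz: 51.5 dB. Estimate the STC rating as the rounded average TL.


Given TL values at each frequency:
  125 Hz: 24.4 dB
  250 Hz: 30.7 dB
  500 Hz: 35.5 dB
  1000 Hz: 24.5 dB
  2000 Hz: 36.7 dB
  4000 Hz: 51.5 dB
Formula: STC ~ round(average of TL values)
Sum = 24.4 + 30.7 + 35.5 + 24.5 + 36.7 + 51.5 = 203.3
Average = 203.3 / 6 = 33.88
Rounded: 34

34


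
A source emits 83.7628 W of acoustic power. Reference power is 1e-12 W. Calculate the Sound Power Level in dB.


Given values:
  W = 83.7628 W
  W_ref = 1e-12 W
Formula: SWL = 10 * log10(W / W_ref)
Compute ratio: W / W_ref = 83762800000000
Compute log10: log10(83762800000000) = 13.923051
Multiply: SWL = 10 * 13.923051 = 139.23

139.23 dB


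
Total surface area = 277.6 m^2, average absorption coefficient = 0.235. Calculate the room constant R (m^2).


Given values:
  S = 277.6 m^2, alpha = 0.235
Formula: R = S * alpha / (1 - alpha)
Numerator: 277.6 * 0.235 = 65.236
Denominator: 1 - 0.235 = 0.765
R = 65.236 / 0.765 = 85.28

85.28 m^2


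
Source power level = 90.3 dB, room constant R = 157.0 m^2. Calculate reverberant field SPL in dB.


Given values:
  Lw = 90.3 dB, R = 157.0 m^2
Formula: SPL = Lw + 10 * log10(4 / R)
Compute 4 / R = 4 / 157.0 = 0.025478
Compute 10 * log10(0.025478) = -15.9383
SPL = 90.3 + (-15.9383) = 74.36

74.36 dB


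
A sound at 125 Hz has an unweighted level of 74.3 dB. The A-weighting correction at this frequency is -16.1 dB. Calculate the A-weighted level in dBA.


Given values:
  SPL = 74.3 dB
  A-weighting at 125 Hz = -16.1 dB
Formula: L_A = SPL + A_weight
L_A = 74.3 + (-16.1)
L_A = 58.2

58.2 dBA


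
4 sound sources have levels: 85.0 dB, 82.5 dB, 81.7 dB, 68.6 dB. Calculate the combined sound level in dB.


Formula: L_total = 10 * log10( sum(10^(Li/10)) )
  Source 1: 10^(85.0/10) = 316227766.0168
  Source 2: 10^(82.5/10) = 177827941.0039
  Source 3: 10^(81.7/10) = 147910838.8168
  Source 4: 10^(68.6/10) = 7244359.6007
Sum of linear values = 649210905.4382
L_total = 10 * log10(649210905.4382) = 88.12

88.12 dB


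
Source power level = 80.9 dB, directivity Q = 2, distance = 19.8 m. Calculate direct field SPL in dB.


Given values:
  Lw = 80.9 dB, Q = 2, r = 19.8 m
Formula: SPL = Lw + 10 * log10(Q / (4 * pi * r^2))
Compute 4 * pi * r^2 = 4 * pi * 19.8^2 = 4926.5199
Compute Q / denom = 2 / 4926.5199 = 0.00040597
Compute 10 * log10(0.00040597) = -33.9151
SPL = 80.9 + (-33.9151) = 46.98

46.98 dB


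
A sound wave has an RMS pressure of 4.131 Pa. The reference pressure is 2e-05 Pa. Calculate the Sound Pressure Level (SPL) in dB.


Given values:
  p = 4.131 Pa
  p_ref = 2e-05 Pa
Formula: SPL = 20 * log10(p / p_ref)
Compute ratio: p / p_ref = 4.131 / 2e-05 = 206550
Compute log10: log10(206550) = 5.315025
Multiply: SPL = 20 * 5.315025 = 106.3

106.3 dB


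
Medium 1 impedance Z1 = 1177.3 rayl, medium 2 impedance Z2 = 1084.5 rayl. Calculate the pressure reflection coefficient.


Given values:
  Z1 = 1177.3 rayl, Z2 = 1084.5 rayl
Formula: R = (Z2 - Z1) / (Z2 + Z1)
Numerator: Z2 - Z1 = 1084.5 - 1177.3 = -92.8
Denominator: Z2 + Z1 = 1084.5 + 1177.3 = 2261.8
R = -92.8 / 2261.8 = -0.041

-0.041


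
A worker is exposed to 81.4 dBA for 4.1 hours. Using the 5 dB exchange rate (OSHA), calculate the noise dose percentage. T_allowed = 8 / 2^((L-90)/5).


Given values:
  L = 81.4 dBA, T = 4.1 hours
Formula: T_allowed = 8 / 2^((L - 90) / 5)
Compute exponent: (81.4 - 90) / 5 = -1.72
Compute 2^(-1.72) = 0.303549
T_allowed = 8 / 0.303549 = 26.354888 hours
Dose = (T / T_allowed) * 100
Dose = (4.1 / 26.354888) * 100 = 15.56

15.56 %


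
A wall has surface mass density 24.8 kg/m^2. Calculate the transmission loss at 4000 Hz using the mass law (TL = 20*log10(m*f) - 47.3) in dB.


Given values:
  m = 24.8 kg/m^2, f = 4000 Hz
Formula: TL = 20 * log10(m * f) - 47.3
Compute m * f = 24.8 * 4000 = 99200.0
Compute log10(99200.0) = 4.996512
Compute 20 * 4.996512 = 99.9302
TL = 99.9302 - 47.3 = 52.63

52.63 dB


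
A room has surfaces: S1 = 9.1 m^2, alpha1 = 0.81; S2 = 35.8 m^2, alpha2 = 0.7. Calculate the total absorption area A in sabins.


Given surfaces:
  Surface 1: 9.1 * 0.81 = 7.371
  Surface 2: 35.8 * 0.7 = 25.06
Formula: A = sum(Si * alpha_i)
A = 7.371 + 25.06
A = 32.43

32.43 sabins


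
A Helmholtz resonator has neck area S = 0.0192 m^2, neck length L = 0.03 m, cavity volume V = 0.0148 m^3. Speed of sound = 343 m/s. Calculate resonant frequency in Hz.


Given values:
  S = 0.0192 m^2, L = 0.03 m, V = 0.0148 m^3, c = 343 m/s
Formula: f = (c / (2*pi)) * sqrt(S / (V * L))
Compute V * L = 0.0148 * 0.03 = 0.000444
Compute S / (V * L) = 0.0192 / 0.000444 = 43.2432
Compute sqrt(43.2432) = 6.575956
Compute c / (2*pi) = 343 / 6.283185 = 54.590148
f = 54.590148 * 6.575956 = 358.98

358.98 Hz


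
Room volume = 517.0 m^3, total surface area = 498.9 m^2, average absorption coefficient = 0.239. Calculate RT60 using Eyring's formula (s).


Given values:
  V = 517.0 m^3, S = 498.9 m^2, alpha = 0.239
Formula: RT60 = 0.161 * V / (-S * ln(1 - alpha))
Compute ln(1 - 0.239) = ln(0.761) = -0.273122
Denominator: -498.9 * -0.273122 = 136.2606
Numerator: 0.161 * 517.0 = 83.237
RT60 = 83.237 / 136.2606 = 0.611

0.611 s


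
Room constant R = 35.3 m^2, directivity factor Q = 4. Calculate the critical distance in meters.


Given values:
  R = 35.3 m^2, Q = 4
Formula: d_c = 0.141 * sqrt(Q * R)
Compute Q * R = 4 * 35.3 = 141.2
Compute sqrt(141.2) = 11.8828
d_c = 0.141 * 11.8828 = 1.675

1.675 m


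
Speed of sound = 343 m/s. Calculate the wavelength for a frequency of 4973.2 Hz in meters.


Given values:
  c = 343 m/s, f = 4973.2 Hz
Formula: lambda = c / f
lambda = 343 / 4973.2
lambda = 0.069

0.069 m


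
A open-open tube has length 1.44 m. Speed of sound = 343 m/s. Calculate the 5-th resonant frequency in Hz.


Given values:
  Tube type: open-open, L = 1.44 m, c = 343 m/s, n = 5
Formula: f_n = n * c / (2 * L)
Compute 2 * L = 2 * 1.44 = 2.88
f = 5 * 343 / 2.88
f = 595.49

595.49 Hz


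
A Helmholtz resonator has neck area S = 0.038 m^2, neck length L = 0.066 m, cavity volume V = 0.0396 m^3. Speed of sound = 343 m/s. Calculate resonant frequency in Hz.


Given values:
  S = 0.038 m^2, L = 0.066 m, V = 0.0396 m^3, c = 343 m/s
Formula: f = (c / (2*pi)) * sqrt(S / (V * L))
Compute V * L = 0.0396 * 0.066 = 0.0026136
Compute S / (V * L) = 0.038 / 0.0026136 = 14.5393
Compute sqrt(14.5393) = 3.813043
Compute c / (2*pi) = 343 / 6.283185 = 54.590148
f = 54.590148 * 3.813043 = 208.15

208.15 Hz


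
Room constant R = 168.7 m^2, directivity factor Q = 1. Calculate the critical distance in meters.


Given values:
  R = 168.7 m^2, Q = 1
Formula: d_c = 0.141 * sqrt(Q * R)
Compute Q * R = 1 * 168.7 = 168.7
Compute sqrt(168.7) = 12.9885
d_c = 0.141 * 12.9885 = 1.831

1.831 m


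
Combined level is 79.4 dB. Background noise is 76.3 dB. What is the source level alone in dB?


Given values:
  L_total = 79.4 dB, L_bg = 76.3 dB
Formula: L_source = 10 * log10(10^(L_total/10) - 10^(L_bg/10))
Convert to linear:
  10^(79.4/10) = 87096358.9956
  10^(76.3/10) = 42657951.8802
Difference: 87096358.9956 - 42657951.8802 = 44438407.1154
L_source = 10 * log10(44438407.1154) = 76.48

76.48 dB


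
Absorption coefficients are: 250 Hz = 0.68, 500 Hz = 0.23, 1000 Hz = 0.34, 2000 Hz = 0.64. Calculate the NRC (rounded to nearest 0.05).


Given values:
  a_250 = 0.68, a_500 = 0.23
  a_1000 = 0.34, a_2000 = 0.64
Formula: NRC = (a250 + a500 + a1000 + a2000) / 4
Sum = 0.68 + 0.23 + 0.34 + 0.64 = 1.89
NRC = 1.89 / 4 = 0.4725
Rounded to nearest 0.05: 0.45

0.45


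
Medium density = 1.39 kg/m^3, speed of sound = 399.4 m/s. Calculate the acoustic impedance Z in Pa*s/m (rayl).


Given values:
  rho = 1.39 kg/m^3
  c = 399.4 m/s
Formula: Z = rho * c
Z = 1.39 * 399.4
Z = 555.17

555.17 rayl


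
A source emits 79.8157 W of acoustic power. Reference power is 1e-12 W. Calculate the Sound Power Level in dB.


Given values:
  W = 79.8157 W
  W_ref = 1e-12 W
Formula: SWL = 10 * log10(W / W_ref)
Compute ratio: W / W_ref = 79815700000000
Compute log10: log10(79815700000000) = 13.902088
Multiply: SWL = 10 * 13.902088 = 139.02

139.02 dB


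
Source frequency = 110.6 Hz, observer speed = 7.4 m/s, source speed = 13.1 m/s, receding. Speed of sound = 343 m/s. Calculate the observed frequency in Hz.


Given values:
  f_s = 110.6 Hz, v_o = 7.4 m/s, v_s = 13.1 m/s
  Direction: receding
Formula: f_o = f_s * (c - v_o) / (c + v_s)
Numerator: c - v_o = 343 - 7.4 = 335.6
Denominator: c + v_s = 343 + 13.1 = 356.1
f_o = 110.6 * 335.6 / 356.1 = 104.23

104.23 Hz


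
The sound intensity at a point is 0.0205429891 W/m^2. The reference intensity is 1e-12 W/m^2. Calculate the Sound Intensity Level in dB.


Given values:
  I = 0.0205429891 W/m^2
  I_ref = 1e-12 W/m^2
Formula: SIL = 10 * log10(I / I_ref)
Compute ratio: I / I_ref = 20542989100
Compute log10: log10(20542989100) = 10.312664
Multiply: SIL = 10 * 10.312664 = 103.13

103.13 dB


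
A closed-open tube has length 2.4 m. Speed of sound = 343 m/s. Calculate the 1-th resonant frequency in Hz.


Given values:
  Tube type: closed-open, L = 2.4 m, c = 343 m/s, n = 1
Formula: f_n = (2n - 1) * c / (4 * L)
Compute 2n - 1 = 2*1 - 1 = 1
Compute 4 * L = 4 * 2.4 = 9.6
f = 1 * 343 / 9.6
f = 35.73

35.73 Hz


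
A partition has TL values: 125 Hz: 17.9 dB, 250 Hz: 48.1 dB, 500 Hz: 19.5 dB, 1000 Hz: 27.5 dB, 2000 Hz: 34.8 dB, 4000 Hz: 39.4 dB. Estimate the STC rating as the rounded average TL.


Given TL values at each frequency:
  125 Hz: 17.9 dB
  250 Hz: 48.1 dB
  500 Hz: 19.5 dB
  1000 Hz: 27.5 dB
  2000 Hz: 34.8 dB
  4000 Hz: 39.4 dB
Formula: STC ~ round(average of TL values)
Sum = 17.9 + 48.1 + 19.5 + 27.5 + 34.8 + 39.4 = 187.2
Average = 187.2 / 6 = 31.2
Rounded: 31

31


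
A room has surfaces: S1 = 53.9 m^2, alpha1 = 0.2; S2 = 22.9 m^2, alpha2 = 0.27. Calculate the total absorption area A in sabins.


Given surfaces:
  Surface 1: 53.9 * 0.2 = 10.78
  Surface 2: 22.9 * 0.27 = 6.183
Formula: A = sum(Si * alpha_i)
A = 10.78 + 6.183
A = 16.96

16.96 sabins


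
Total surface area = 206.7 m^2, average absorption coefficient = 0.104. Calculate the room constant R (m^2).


Given values:
  S = 206.7 m^2, alpha = 0.104
Formula: R = S * alpha / (1 - alpha)
Numerator: 206.7 * 0.104 = 21.4968
Denominator: 1 - 0.104 = 0.896
R = 21.4968 / 0.896 = 23.99

23.99 m^2


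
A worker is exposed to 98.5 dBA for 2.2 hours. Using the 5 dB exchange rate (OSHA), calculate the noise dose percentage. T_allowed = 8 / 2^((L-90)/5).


Given values:
  L = 98.5 dBA, T = 2.2 hours
Formula: T_allowed = 8 / 2^((L - 90) / 5)
Compute exponent: (98.5 - 90) / 5 = 1.7
Compute 2^(1.7) = 3.24901
T_allowed = 8 / 3.24901 = 2.462289 hours
Dose = (T / T_allowed) * 100
Dose = (2.2 / 2.462289) * 100 = 89.35

89.35 %


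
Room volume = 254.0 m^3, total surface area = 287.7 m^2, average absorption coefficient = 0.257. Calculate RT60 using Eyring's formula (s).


Given values:
  V = 254.0 m^3, S = 287.7 m^2, alpha = 0.257
Formula: RT60 = 0.161 * V / (-S * ln(1 - alpha))
Compute ln(1 - 0.257) = ln(0.743) = -0.297059
Denominator: -287.7 * -0.297059 = 85.4639
Numerator: 0.161 * 254.0 = 40.894
RT60 = 40.894 / 85.4639 = 0.478

0.478 s


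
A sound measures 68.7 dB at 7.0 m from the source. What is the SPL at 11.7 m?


Given values:
  SPL1 = 68.7 dB, r1 = 7.0 m, r2 = 11.7 m
Formula: SPL2 = SPL1 - 20 * log10(r2 / r1)
Compute ratio: r2 / r1 = 11.7 / 7.0 = 1.6714
Compute log10: log10(1.6714) = 0.22308
Compute drop: 20 * 0.22308 = 4.4616
SPL2 = 68.7 - 4.4616 = 64.24

64.24 dB


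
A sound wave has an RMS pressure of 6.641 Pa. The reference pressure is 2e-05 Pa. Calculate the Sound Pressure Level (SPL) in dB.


Given values:
  p = 6.641 Pa
  p_ref = 2e-05 Pa
Formula: SPL = 20 * log10(p / p_ref)
Compute ratio: p / p_ref = 6.641 / 2e-05 = 332050
Compute log10: log10(332050) = 5.521203
Multiply: SPL = 20 * 5.521203 = 110.42

110.42 dB


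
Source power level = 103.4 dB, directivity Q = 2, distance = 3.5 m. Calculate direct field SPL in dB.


Given values:
  Lw = 103.4 dB, Q = 2, r = 3.5 m
Formula: SPL = Lw + 10 * log10(Q / (4 * pi * r^2))
Compute 4 * pi * r^2 = 4 * pi * 3.5^2 = 153.938
Compute Q / denom = 2 / 153.938 = 0.01299224
Compute 10 * log10(0.01299224) = -18.8632
SPL = 103.4 + (-18.8632) = 84.54

84.54 dB


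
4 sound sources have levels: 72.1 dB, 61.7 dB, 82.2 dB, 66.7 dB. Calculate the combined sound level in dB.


Formula: L_total = 10 * log10( sum(10^(Li/10)) )
  Source 1: 10^(72.1/10) = 16218100.9736
  Source 2: 10^(61.7/10) = 1479108.3882
  Source 3: 10^(82.2/10) = 165958690.7438
  Source 4: 10^(66.7/10) = 4677351.4129
Sum of linear values = 188333251.5185
L_total = 10 * log10(188333251.5185) = 82.75

82.75 dB


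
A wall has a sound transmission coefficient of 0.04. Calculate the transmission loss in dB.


Given values:
  tau = 0.04
Formula: TL = 10 * log10(1 / tau)
Compute 1 / tau = 1 / 0.04 = 25.0
Compute log10(25.0) = 1.39794
TL = 10 * 1.39794 = 13.98

13.98 dB


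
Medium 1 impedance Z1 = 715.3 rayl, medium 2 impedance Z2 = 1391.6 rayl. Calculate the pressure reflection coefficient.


Given values:
  Z1 = 715.3 rayl, Z2 = 1391.6 rayl
Formula: R = (Z2 - Z1) / (Z2 + Z1)
Numerator: Z2 - Z1 = 1391.6 - 715.3 = 676.3
Denominator: Z2 + Z1 = 1391.6 + 715.3 = 2106.9
R = 676.3 / 2106.9 = 0.321

0.321


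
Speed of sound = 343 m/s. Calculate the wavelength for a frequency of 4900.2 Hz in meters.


Given values:
  c = 343 m/s, f = 4900.2 Hz
Formula: lambda = c / f
lambda = 343 / 4900.2
lambda = 0.07

0.07 m


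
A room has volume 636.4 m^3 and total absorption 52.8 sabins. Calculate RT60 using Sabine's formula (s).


Given values:
  V = 636.4 m^3
  A = 52.8 sabins
Formula: RT60 = 0.161 * V / A
Numerator: 0.161 * 636.4 = 102.4604
RT60 = 102.4604 / 52.8 = 1.941

1.941 s


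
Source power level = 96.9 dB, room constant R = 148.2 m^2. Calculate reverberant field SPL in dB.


Given values:
  Lw = 96.9 dB, R = 148.2 m^2
Formula: SPL = Lw + 10 * log10(4 / R)
Compute 4 / R = 4 / 148.2 = 0.026991
Compute 10 * log10(0.026991) = -15.6878
SPL = 96.9 + (-15.6878) = 81.21

81.21 dB


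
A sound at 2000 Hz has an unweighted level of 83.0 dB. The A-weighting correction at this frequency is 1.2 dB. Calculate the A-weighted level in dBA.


Given values:
  SPL = 83.0 dB
  A-weighting at 2000 Hz = 1.2 dB
Formula: L_A = SPL + A_weight
L_A = 83.0 + (1.2)
L_A = 84.2

84.2 dBA


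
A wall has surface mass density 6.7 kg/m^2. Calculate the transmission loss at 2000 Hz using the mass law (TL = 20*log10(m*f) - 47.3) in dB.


Given values:
  m = 6.7 kg/m^2, f = 2000 Hz
Formula: TL = 20 * log10(m * f) - 47.3
Compute m * f = 6.7 * 2000 = 13400.0
Compute log10(13400.0) = 4.127105
Compute 20 * 4.127105 = 82.5421
TL = 82.5421 - 47.3 = 35.24

35.24 dB


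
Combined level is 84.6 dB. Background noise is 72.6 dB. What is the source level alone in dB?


Given values:
  L_total = 84.6 dB, L_bg = 72.6 dB
Formula: L_source = 10 * log10(10^(L_total/10) - 10^(L_bg/10))
Convert to linear:
  10^(84.6/10) = 288403150.3127
  10^(72.6/10) = 18197008.5861
Difference: 288403150.3127 - 18197008.5861 = 270206141.7266
L_source = 10 * log10(270206141.7266) = 84.32

84.32 dB


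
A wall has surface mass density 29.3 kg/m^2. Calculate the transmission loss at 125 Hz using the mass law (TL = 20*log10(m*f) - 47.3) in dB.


Given values:
  m = 29.3 kg/m^2, f = 125 Hz
Formula: TL = 20 * log10(m * f) - 47.3
Compute m * f = 29.3 * 125 = 3662.5
Compute log10(3662.5) = 3.563778
Compute 20 * 3.563778 = 71.2756
TL = 71.2756 - 47.3 = 23.98

23.98 dB


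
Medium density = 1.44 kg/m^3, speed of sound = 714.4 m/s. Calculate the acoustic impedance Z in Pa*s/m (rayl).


Given values:
  rho = 1.44 kg/m^3
  c = 714.4 m/s
Formula: Z = rho * c
Z = 1.44 * 714.4
Z = 1028.74

1028.74 rayl


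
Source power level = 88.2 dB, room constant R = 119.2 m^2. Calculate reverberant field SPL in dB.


Given values:
  Lw = 88.2 dB, R = 119.2 m^2
Formula: SPL = Lw + 10 * log10(4 / R)
Compute 4 / R = 4 / 119.2 = 0.033557
Compute 10 * log10(0.033557) = -14.7422
SPL = 88.2 + (-14.7422) = 73.46

73.46 dB


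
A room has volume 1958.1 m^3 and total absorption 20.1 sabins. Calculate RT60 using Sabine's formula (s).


Given values:
  V = 1958.1 m^3
  A = 20.1 sabins
Formula: RT60 = 0.161 * V / A
Numerator: 0.161 * 1958.1 = 315.2541
RT60 = 315.2541 / 20.1 = 15.684

15.684 s


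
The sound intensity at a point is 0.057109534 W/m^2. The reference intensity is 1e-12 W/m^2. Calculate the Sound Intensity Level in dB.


Given values:
  I = 0.057109534 W/m^2
  I_ref = 1e-12 W/m^2
Formula: SIL = 10 * log10(I / I_ref)
Compute ratio: I / I_ref = 57109534000
Compute log10: log10(57109534000) = 10.756709
Multiply: SIL = 10 * 10.756709 = 107.57

107.57 dB


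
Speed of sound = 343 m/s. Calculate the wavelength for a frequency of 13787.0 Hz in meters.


Given values:
  c = 343 m/s, f = 13787.0 Hz
Formula: lambda = c / f
lambda = 343 / 13787.0
lambda = 0.0249

0.0249 m


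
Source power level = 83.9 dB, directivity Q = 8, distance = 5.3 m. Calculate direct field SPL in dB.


Given values:
  Lw = 83.9 dB, Q = 8, r = 5.3 m
Formula: SPL = Lw + 10 * log10(Q / (4 * pi * r^2))
Compute 4 * pi * r^2 = 4 * pi * 5.3^2 = 352.9894
Compute Q / denom = 8 / 352.9894 = 0.02266357
Compute 10 * log10(0.02266357) = -16.4467
SPL = 83.9 + (-16.4467) = 67.45

67.45 dB


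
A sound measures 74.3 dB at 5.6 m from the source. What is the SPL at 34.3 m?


Given values:
  SPL1 = 74.3 dB, r1 = 5.6 m, r2 = 34.3 m
Formula: SPL2 = SPL1 - 20 * log10(r2 / r1)
Compute ratio: r2 / r1 = 34.3 / 5.6 = 6.125
Compute log10: log10(6.125) = 0.787106
Compute drop: 20 * 0.787106 = 15.7421
SPL2 = 74.3 - 15.7421 = 58.56

58.56 dB


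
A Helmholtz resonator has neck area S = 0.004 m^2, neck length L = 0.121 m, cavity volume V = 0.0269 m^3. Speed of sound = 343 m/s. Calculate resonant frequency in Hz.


Given values:
  S = 0.004 m^2, L = 0.121 m, V = 0.0269 m^3, c = 343 m/s
Formula: f = (c / (2*pi)) * sqrt(S / (V * L))
Compute V * L = 0.0269 * 0.121 = 0.0032549
Compute S / (V * L) = 0.004 / 0.0032549 = 1.2289
Compute sqrt(1.2289) = 1.108558
Compute c / (2*pi) = 343 / 6.283185 = 54.590148
f = 54.590148 * 1.108558 = 60.52

60.52 Hz


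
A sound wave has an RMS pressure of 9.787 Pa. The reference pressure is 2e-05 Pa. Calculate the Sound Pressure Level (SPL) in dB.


Given values:
  p = 9.787 Pa
  p_ref = 2e-05 Pa
Formula: SPL = 20 * log10(p / p_ref)
Compute ratio: p / p_ref = 9.787 / 2e-05 = 489350
Compute log10: log10(489350) = 5.68962
Multiply: SPL = 20 * 5.68962 = 113.79

113.79 dB


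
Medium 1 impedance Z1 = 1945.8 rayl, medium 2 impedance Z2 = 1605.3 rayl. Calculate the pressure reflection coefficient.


Given values:
  Z1 = 1945.8 rayl, Z2 = 1605.3 rayl
Formula: R = (Z2 - Z1) / (Z2 + Z1)
Numerator: Z2 - Z1 = 1605.3 - 1945.8 = -340.5
Denominator: Z2 + Z1 = 1605.3 + 1945.8 = 3551.1
R = -340.5 / 3551.1 = -0.0959

-0.0959


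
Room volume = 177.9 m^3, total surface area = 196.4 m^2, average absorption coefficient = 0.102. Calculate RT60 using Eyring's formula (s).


Given values:
  V = 177.9 m^3, S = 196.4 m^2, alpha = 0.102
Formula: RT60 = 0.161 * V / (-S * ln(1 - alpha))
Compute ln(1 - 0.102) = ln(0.898) = -0.107585
Denominator: -196.4 * -0.107585 = 21.1297
Numerator: 0.161 * 177.9 = 28.6419
RT60 = 28.6419 / 21.1297 = 1.356

1.356 s


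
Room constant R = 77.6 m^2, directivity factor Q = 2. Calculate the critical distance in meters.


Given values:
  R = 77.6 m^2, Q = 2
Formula: d_c = 0.141 * sqrt(Q * R)
Compute Q * R = 2 * 77.6 = 155.2
Compute sqrt(155.2) = 12.4579
d_c = 0.141 * 12.4579 = 1.757

1.757 m


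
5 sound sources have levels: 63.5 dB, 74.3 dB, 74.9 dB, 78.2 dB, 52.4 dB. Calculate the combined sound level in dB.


Formula: L_total = 10 * log10( sum(10^(Li/10)) )
  Source 1: 10^(63.5/10) = 2238721.1386
  Source 2: 10^(74.3/10) = 26915348.0393
  Source 3: 10^(74.9/10) = 30902954.3251
  Source 4: 10^(78.2/10) = 66069344.8008
  Source 5: 10^(52.4/10) = 173780.0829
Sum of linear values = 126300148.3867
L_total = 10 * log10(126300148.3867) = 81.01

81.01 dB


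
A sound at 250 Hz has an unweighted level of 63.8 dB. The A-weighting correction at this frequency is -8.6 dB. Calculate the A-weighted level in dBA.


Given values:
  SPL = 63.8 dB
  A-weighting at 250 Hz = -8.6 dB
Formula: L_A = SPL + A_weight
L_A = 63.8 + (-8.6)
L_A = 55.2

55.2 dBA


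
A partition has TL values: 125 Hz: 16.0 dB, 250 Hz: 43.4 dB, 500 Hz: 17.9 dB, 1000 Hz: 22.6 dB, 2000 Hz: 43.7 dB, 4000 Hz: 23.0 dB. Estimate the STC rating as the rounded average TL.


Given TL values at each frequency:
  125 Hz: 16.0 dB
  250 Hz: 43.4 dB
  500 Hz: 17.9 dB
  1000 Hz: 22.6 dB
  2000 Hz: 43.7 dB
  4000 Hz: 23.0 dB
Formula: STC ~ round(average of TL values)
Sum = 16.0 + 43.4 + 17.9 + 22.6 + 43.7 + 23.0 = 166.6
Average = 166.6 / 6 = 27.77
Rounded: 28

28


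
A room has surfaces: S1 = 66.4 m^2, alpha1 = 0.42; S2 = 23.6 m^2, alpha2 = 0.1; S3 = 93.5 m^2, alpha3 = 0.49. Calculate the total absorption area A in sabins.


Given surfaces:
  Surface 1: 66.4 * 0.42 = 27.888
  Surface 2: 23.6 * 0.1 = 2.36
  Surface 3: 93.5 * 0.49 = 45.815
Formula: A = sum(Si * alpha_i)
A = 27.888 + 2.36 + 45.815
A = 76.06

76.06 sabins


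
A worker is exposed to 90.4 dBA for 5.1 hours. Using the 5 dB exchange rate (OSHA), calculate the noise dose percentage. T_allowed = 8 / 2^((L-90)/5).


Given values:
  L = 90.4 dBA, T = 5.1 hours
Formula: T_allowed = 8 / 2^((L - 90) / 5)
Compute exponent: (90.4 - 90) / 5 = 0.08
Compute 2^(0.08) = 1.057018
T_allowed = 8 / 1.057018 = 7.568461 hours
Dose = (T / T_allowed) * 100
Dose = (5.1 / 7.568461) * 100 = 67.38

67.38 %


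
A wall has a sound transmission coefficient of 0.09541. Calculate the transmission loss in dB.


Given values:
  tau = 0.09541
Formula: TL = 10 * log10(1 / tau)
Compute 1 / tau = 1 / 0.09541 = 10.4811
Compute log10(10.4811) = 1.020407
TL = 10 * 1.020407 = 10.2

10.2 dB


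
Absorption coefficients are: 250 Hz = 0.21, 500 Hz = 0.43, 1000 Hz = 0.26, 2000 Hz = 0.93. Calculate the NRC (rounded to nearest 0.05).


Given values:
  a_250 = 0.21, a_500 = 0.43
  a_1000 = 0.26, a_2000 = 0.93
Formula: NRC = (a250 + a500 + a1000 + a2000) / 4
Sum = 0.21 + 0.43 + 0.26 + 0.93 = 1.83
NRC = 1.83 / 4 = 0.4575
Rounded to nearest 0.05: 0.45

0.45


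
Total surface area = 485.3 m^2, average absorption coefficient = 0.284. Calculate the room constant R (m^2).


Given values:
  S = 485.3 m^2, alpha = 0.284
Formula: R = S * alpha / (1 - alpha)
Numerator: 485.3 * 0.284 = 137.8252
Denominator: 1 - 0.284 = 0.716
R = 137.8252 / 0.716 = 192.49

192.49 m^2


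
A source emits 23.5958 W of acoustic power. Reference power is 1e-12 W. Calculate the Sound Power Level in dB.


Given values:
  W = 23.5958 W
  W_ref = 1e-12 W
Formula: SWL = 10 * log10(W / W_ref)
Compute ratio: W / W_ref = 23595800000000
Compute log10: log10(23595800000000) = 13.372835
Multiply: SWL = 10 * 13.372835 = 133.73

133.73 dB


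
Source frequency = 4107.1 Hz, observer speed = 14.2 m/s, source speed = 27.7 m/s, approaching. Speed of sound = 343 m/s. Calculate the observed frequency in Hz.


Given values:
  f_s = 4107.1 Hz, v_o = 14.2 m/s, v_s = 27.7 m/s
  Direction: approaching
Formula: f_o = f_s * (c + v_o) / (c - v_s)
Numerator: c + v_o = 343 + 14.2 = 357.2
Denominator: c - v_s = 343 - 27.7 = 315.3
f_o = 4107.1 * 357.2 / 315.3 = 4652.89

4652.89 Hz


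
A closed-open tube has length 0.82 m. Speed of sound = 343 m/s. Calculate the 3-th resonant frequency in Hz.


Given values:
  Tube type: closed-open, L = 0.82 m, c = 343 m/s, n = 3
Formula: f_n = (2n - 1) * c / (4 * L)
Compute 2n - 1 = 2*3 - 1 = 5
Compute 4 * L = 4 * 0.82 = 3.28
f = 5 * 343 / 3.28
f = 522.87

522.87 Hz
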